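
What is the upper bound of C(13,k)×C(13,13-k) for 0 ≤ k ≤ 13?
2,944,656

C(13,k)·C(13,13-k) = C(13,k)², maximised at the centre k = 6: C(13,6)² = 2,944,656.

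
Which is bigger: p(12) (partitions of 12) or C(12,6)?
C(12,6)

Explanation: Pentagonal recurrence p(n) = p(n−1) + p(n−2) − p(n−5) − p(n−7) + …: p(12) = p(11) + p(10) − p(7) − p(5) + p(0) = 56 + 42 − 15 − 7 + 1 = 77; C(12,6) = 924.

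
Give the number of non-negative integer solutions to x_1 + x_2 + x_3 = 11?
C(11+3-1, 3-1) = 78.
Final answer: 78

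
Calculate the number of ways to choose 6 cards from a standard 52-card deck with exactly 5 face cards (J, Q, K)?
31,680

Solution: 12 face cards and 40 non-face cards: C(12,5) × C(40,1) = 792 × 40 = 31,680.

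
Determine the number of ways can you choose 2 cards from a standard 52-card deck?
1,326

C(52,2) = 1,326.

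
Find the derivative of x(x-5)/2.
(2x - 5)/2
d/dx[(x-0)(x-5)] = (x-5) + (x-0) = 2x - 5. Dividing by 2 gives (2x - 5)/2.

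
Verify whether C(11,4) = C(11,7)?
True

Explanation: Symmetry C(n,k) = C(n,n-k): C(11,4) = 330 and C(11,7) = 330. Both sides agree, so the statement holds.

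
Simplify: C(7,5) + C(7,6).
28
By Pascal's identity: C(8,6) = 28.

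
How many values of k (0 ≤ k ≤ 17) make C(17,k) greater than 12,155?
6

Reasoning: Row 17 is unimodal and symmetric about k=17/2. C(17,5)=6,188 ≤ 12,155; C(17,6)=12,376 > 12,155; by symmetry C(17,k) > 12,155 for k = 6..11. That's 11 - 6 + 1 = 6 values.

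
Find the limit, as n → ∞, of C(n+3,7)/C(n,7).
1

Explanation: Both numerator and denominator grow as n^7/7! for large n, so the ratio → 1.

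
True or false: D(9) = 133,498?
False
Derangements of 9 elements: D(9) = (9-1)·[D(8) + D(7)] = 8·[14,833 + 1,854] = 133,496.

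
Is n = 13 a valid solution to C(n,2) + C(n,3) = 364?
C(13,2) + C(13,3) = 78 + 286 = 364, which equals 364.
Final answer: Yes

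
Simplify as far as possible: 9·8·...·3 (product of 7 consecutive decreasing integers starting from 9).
This is P(9,7) = 9!/(2)! = 181,440.
Final answer: 181,440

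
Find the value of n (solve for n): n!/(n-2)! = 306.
n!/(n-2)! = n×(n-1), a product of 2 consecutive integers ≈ (n−0.5)^2. 306^(1/2) + 0.5 ≈ 18.0; check n = 18: 18×17 = 306 ✓. So n = 18.

Answer: 18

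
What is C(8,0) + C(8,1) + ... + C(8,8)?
Sum of binomial coefficients = 2^8 = 256.

Answer: 256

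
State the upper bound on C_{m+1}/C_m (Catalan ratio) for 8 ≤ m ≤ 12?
25/7

Solution: C_{m+1}/C_m = 2(2m+1)/(m+2), which increases with m. Maximum at m = 12: 2·25/14 = 25/7.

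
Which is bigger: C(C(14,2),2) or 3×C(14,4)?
C(C(14,2),2)

Explanation: C(C(14,2),2)=4,095, 3×C(14,4)=3,003.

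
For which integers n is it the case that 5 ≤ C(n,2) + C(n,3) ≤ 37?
C(3,2)+C(3,3)=4; C(4,2)+C(4,3)=10; C(5,2)+C(5,3)=20; C(6,2)+C(6,3)=35; C(7,2)+C(7,3)=56. So valid n = 4, 5, 6.

Answer: 4, 5, 6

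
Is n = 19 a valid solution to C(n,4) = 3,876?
Yes

Solution: C(19,4) = 19·18·17·16/4! = 93,024/24 = 3,876, which equals 3,876.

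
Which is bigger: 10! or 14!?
14!
10!=3,628,800, 14!=87,178,291,200. 14! > 10!.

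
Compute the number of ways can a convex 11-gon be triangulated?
4,862

Using the Catalan number formula: C_n = C(2n, n) / (n+1)
C_9 = C(18, 9) / (9+1)
     = 48620 / 10
     = 4,862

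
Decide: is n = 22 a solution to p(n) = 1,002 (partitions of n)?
Yes

Explanation: Pentagonal recurrence p(n) = p(n−1) + p(n−2) − p(n−5) − p(n−7) + …: p(22) = p(21) + p(20) − p(17) − p(15) + p(10) + p(7) − p(0) = 792 + 627 − 297 − 176 + 42 + 15 − 1 = 1,002, which equals 1,002.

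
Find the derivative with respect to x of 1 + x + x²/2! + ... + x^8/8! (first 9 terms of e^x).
1 + x + x²/2! + ... + x^7/7!

Explanation: Differentiating term by term gives the first 8 terms of e^x.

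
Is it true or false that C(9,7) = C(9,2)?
True

Solution: Symmetry C(n,k) = C(n,n-k): C(9,7) = 36 and C(9,2) = 36. Both sides agree, so the statement holds.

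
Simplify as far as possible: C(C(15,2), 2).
5,460

Reasoning: C(15,2) = 105, then C(105, 2) = 5,460.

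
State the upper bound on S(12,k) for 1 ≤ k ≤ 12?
1,379,400

Row S(12,k) for k = 1..12 (via S(n,k) = k·S(n−1,k) + S(n−1,k−1)): 1, 2,047, 86,526, 611,501, 1,379,400, 1,323,652, 627,396, 159,027, 22,275, 1,705, 66, 1. The row is unimodal; maximum at k = 5: 1,379,400.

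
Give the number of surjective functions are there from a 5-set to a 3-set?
150

Reasoning: Onto functions = 3! × S(5,3)
First compute S(5,3) via recurrence:
Using the Stirling recurrence: S(n,k) = k·S(n-1,k) + S(n-1,k-1)
S(5,3) = 3·S(4,3) + S(4,2)
         = 3·6 + 7
         = 18 + 7
         = 25
Then: 6 × 25 = 150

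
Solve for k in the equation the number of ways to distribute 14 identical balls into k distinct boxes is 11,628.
6

Reasoning: Stars and bars: the count is C(14+k−1, k−1), increasing in k. k=4: C(17,3) = 680, k=5: C(18,4) = 3,060, k=6: C(19,5) = 11,628 ✓. So k = 6.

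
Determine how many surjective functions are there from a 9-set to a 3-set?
18,150

Reasoning: Onto functions = 3! × S(9,3)
First compute S(9,3) via recurrence:
Using the Stirling recurrence: S(n,k) = k·S(n-1,k) + S(n-1,k-1)
S(9,3) = 3·S(8,3) + S(8,2)
         = 3·966 + 127
         = 2898 + 127
         = 3,025
Then: 6 × 3025 = 18,150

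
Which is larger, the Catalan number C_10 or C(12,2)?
C_10

Working:
C_10 = C(20,10)/(10+1) = 184,756/11 = 16,796; C(12,2) = 66.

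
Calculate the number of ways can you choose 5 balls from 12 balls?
792

C(12,5) = 12! / (5! × (12-5)!)
         = 12! / (5! × 7!)
         = 792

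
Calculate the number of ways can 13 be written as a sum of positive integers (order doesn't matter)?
Pentagonal recurrence p(n) = p(n−1) + p(n−2) − p(n−5) − p(n−7) + …: p(13) = p(12) + p(11) − p(8) − p(6) + p(1) = 77 + 56 − 22 − 11 + 1 = 101.
Final answer: 101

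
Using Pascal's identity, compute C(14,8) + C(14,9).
5,005

Explanation: C(14,8) + C(14,9) = C(15,9) = 5,005.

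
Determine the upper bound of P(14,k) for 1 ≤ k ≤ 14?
P(14,k) increases in k, so maximum at k = 14: 14! = 87,178,291,200.

Answer: 87,178,291,200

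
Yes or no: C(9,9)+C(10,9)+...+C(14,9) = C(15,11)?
No

Solution: Hockey stick identity gives Σ = C(15,10) = 3,003; RHS C(15,11) = 1,365.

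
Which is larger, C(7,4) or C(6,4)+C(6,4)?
C(7,4)

Solution: C(7,4)=35; C(6,4)+C(6,4)=15+15=30.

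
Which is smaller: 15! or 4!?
4!
15!=1,307,674,368,000, 4!=24. 15! > 4!.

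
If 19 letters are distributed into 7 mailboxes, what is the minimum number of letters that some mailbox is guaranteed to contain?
3

Pigeonhole: ⌈19/7⌉ = 3.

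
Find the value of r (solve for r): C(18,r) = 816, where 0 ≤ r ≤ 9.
3
C(18,r) is increasing for 0 ≤ r ≤ 9. Stepping up (C(18,r+1) = C(18,r)·(18−r)/(r+1)): C(18,1) = 18, C(18,2) = 153, C(18,3) = 816 ✓. So r = 3.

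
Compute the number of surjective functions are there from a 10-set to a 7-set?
29,635,200

Explanation: Onto functions = 7! × S(10,7)
First compute S(10,7) via recurrence:
Using the Stirling recurrence: S(n,k) = k·S(n-1,k) + S(n-1,k-1)
S(10,7) = 7·S(9,7) + S(9,6)
         = 7·462 + 2646
         = 3234 + 2646
         = 5,880
Then: 5040 × 5880 = 29,635,200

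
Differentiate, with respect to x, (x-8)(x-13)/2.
d/dx[(x-8)(x-13)] = (x-13) + (x-8) = 2x - 21. Dividing by 2 gives (2x - 21)/2.
Final answer: (2x - 21)/2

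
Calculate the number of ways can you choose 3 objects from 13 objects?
286

Explanation: C(13,3) = 13! / (3! × (13-3)!)
         = 13! / (3! × 10!)
         = 286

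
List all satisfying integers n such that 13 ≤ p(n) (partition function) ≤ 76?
7, 8, 9, 10, 11

Solution: Tabulating p(n) via p(n) = p(n−1) + p(n−2) − p(n−5) − p(n−7) + …: p(6)=11; p(7)=15; p(8)=22; p(9)=30; p(10)=42; p(11)=56; p(12)=77. So valid n = 7, 8, 9, 10, 11.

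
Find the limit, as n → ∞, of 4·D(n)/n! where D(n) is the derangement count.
4/e

Explanation: D(n)/n! → 1/e, so 4·D(n)/n! → 4/e.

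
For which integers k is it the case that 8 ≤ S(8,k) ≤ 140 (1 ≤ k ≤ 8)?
2, 7
S(8,1)=1; S(8,2)=127; S(8,3)=966; S(8,4)=1,701; S(8,5)=1,050; S(8,6)=266; S(8,7)=28; S(8,8)=1. So valid k = 2, 7.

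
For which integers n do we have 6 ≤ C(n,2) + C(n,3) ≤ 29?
4, 5

Explanation: C(3,2)+C(3,3)=4; C(4,2)+C(4,3)=10; C(5,2)+C(5,3)=20; C(6,2)+C(6,3)=35. So valid n = 4, 5.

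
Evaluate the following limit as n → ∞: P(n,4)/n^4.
P(n,4) = n(n-1)(n-2)(n-3) ≈ n^4 for large n. Limit = 1.
Final answer: 1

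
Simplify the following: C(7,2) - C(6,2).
C(7,2) - C(6,2) = C(6,1) = 6.

Answer: 6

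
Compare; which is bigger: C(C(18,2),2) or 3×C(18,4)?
C(C(18,2),2)

Reasoning: C(C(18,2),2)=11,628, 3×C(18,4)=9,180.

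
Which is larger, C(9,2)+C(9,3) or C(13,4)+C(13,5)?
C(13,4)+C(13,5)

Solution: First=120, Second=2,002.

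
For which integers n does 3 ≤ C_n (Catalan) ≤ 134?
C_2=2; C_3=5; C_4=14; C_5=42; C_6=132; C_7=429. So valid n = 3, 4, 5, 6.

Answer: 3, 4, 5, 6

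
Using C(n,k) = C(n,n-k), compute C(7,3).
C(7,3) = C(7,4) = 35.

Answer: 35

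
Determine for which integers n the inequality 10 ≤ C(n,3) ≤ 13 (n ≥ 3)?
C(4,3)=4; C(5,3)=10; C(6,3)=20. So valid n = 5.

Answer: 5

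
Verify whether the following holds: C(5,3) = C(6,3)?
False

Working:
LHS = C(5,3) = 10; RHS = C(6,3) = 20. 10 ≠ 20, so the statement does not hold.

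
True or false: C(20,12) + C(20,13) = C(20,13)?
False

Working:
Pascal's identity gives C(21,13) = 203,490, whereas C(20,13) = 77,520.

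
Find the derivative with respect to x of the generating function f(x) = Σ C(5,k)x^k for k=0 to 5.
Σ k·C(5,k)x^(k-1) for k=1 to 5
Term-by-term differentiation gives Σ k·C(5,k)x^{k-1} for k=1 to 5.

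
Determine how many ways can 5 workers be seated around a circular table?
24

Circular arrangements: (5-1)! = 24.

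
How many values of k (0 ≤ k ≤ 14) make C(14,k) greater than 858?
7

Reasoning: Row 14 is unimodal and symmetric about k=14/2. C(14,3)=364 ≤ 858; C(14,4)=1,001 > 858; by symmetry C(14,k) > 858 for k = 4..10. That's 10 - 4 + 1 = 7 values.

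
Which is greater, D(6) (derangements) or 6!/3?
D(6) = (6-1)·[D(5) + D(4)] = 5·[44 + 9] = 265; 6!/3 = 720/3 = 240.
Final answer: D(6)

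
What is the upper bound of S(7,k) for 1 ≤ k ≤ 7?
350

Reasoning: Row S(7,k) for k = 1..7 (via S(n,k) = k·S(n−1,k) + S(n−1,k−1)): 1, 63, 301, 350, 140, 21, 1. The row is unimodal; maximum at k = 4: 350.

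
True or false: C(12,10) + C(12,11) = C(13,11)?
Pascal's identity C(n,k) + C(n,k+1) = C(n+1,k+1): 66 + 12 = 78 = C(13,11).
Final answer: True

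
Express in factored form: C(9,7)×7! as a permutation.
P(9,7)
C(9,7)×7! = [9!/(7!(2)!)]×7! = 9!/(2)! = P(9,7) = 181,440.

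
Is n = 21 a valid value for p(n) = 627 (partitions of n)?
Pentagonal recurrence p(n) = p(n−1) + p(n−2) − p(n−5) − p(n−7) + …: p(21) = p(20) + p(19) − p(16) − p(14) + p(9) + p(6) = 627 + 490 − 231 − 135 + 30 + 11 = 792, which does not equal 627.
Final answer: No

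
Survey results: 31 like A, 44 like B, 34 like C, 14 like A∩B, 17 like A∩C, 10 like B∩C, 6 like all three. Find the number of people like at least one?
74
|A∪B∪C| = 31+44+34-14-17-10+6 = 74.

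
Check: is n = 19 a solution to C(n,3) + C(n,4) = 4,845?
C(19,3) + C(19,4) = 969 + 3,876 = 4,845, which equals 4,845.
Final answer: Yes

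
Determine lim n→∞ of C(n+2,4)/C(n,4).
Both numerator and denominator grow as n^4/4! for large n, so the ratio → 1.
Final answer: 1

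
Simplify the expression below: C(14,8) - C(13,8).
1,716

Working:
C(14,8) - C(13,8) = C(13,7) = 1,716.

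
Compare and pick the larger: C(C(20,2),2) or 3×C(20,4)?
C(C(20,2),2)

Reasoning: C(C(20,2),2)=17,955, 3×C(20,4)=14,535.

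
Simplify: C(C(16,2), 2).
7,140

Reasoning: C(16,2) = 120, then C(120, 2) = 7,140.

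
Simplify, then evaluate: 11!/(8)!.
990

This equals 11×10×9 = 990.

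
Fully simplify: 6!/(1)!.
720

Solution: This equals 6×5×...×2 = 720.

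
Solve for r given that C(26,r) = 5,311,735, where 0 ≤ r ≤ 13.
10

Reasoning: C(26,r) is increasing for 0 ≤ r ≤ 13. Stepping up (C(26,r+1) = C(26,r)·(26−r)/(r+1)): C(26,1) = 26, C(26,2) = 325, C(26,3) = 2,600, C(26,4) = 14,950, C(26,5) = 65,780, C(26,6) = 230,230, C(26,7) = 657,800, C(26,8) = 1,562,275, C(26,9) = 3,124,550, C(26,10) = 5,311,735 ✓. So r = 10.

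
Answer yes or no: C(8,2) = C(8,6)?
Symmetry C(n,k) = C(n,n-k): C(8,2) = 28 and C(8,6) = 28. Both sides agree, so the statement holds.
Final answer: Yes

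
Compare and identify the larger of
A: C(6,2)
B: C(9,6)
B

A=C(6,2)=15, B=C(9,6)=84.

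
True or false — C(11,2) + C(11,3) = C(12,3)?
Pascal's identity: LHS = 55 + 165 = 220; RHS = C(12,3) = 220. Both sides agree, so the statement holds.
Final answer: True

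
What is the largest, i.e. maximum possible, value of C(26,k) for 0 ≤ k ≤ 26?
10,400,600

Maximum at k = 13: C(26,13) = 10,400,600.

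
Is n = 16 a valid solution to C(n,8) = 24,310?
No

Working:
C(16,8) = 16·15·14·13·12·11·10·9/8! = 518,918,400/40,320 = 12,870, which does not equal 24,310.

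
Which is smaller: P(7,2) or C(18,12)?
P(7,2)

Explanation: P(7,2)=42, C(18,12)=18,564.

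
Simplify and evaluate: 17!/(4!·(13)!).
2,380

Working:
This is C(17,4) = 2,380.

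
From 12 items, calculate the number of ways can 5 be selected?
792
C(12,5) = 12! / (5! × (12-5)!)
         = 12! / (5! × 7!)
         = 792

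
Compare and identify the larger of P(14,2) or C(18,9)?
C(18,9)

Reasoning: P(14,2)=182, C(18,9)=48,620.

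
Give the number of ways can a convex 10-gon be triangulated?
Using the Catalan number formula: C_n = C(2n, n) / (n+1)
C_8 = C(16, 8) / (8+1)
     = 12870 / 9
     = 1,430

Answer: 1,430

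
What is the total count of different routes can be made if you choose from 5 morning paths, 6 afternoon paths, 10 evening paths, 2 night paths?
By the multiplication principle: 5 × 6 × 10 × 2 = 600.
Final answer: 600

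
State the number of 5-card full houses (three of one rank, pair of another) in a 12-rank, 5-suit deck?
13,200

Solution: Triple rank: 12. Triple suits: C(5,3)=10. Pair rank: 11. Pair suits: C(5,2)=10. Total: 13,200.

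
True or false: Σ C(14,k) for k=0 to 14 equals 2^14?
True

Solution: Binomial theorem: Σ C(14,k) = (1+1)^14 = 2^14 = 16,384; RHS 2^14 = 16,384.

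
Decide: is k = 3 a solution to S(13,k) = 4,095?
No

Working:
S(13,3) = 3·S(12,3) + S(12,2) = 3·86,526 + 2,047 = 261,625, which does not equal 4,095.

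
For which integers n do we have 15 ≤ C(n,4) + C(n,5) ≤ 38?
6
C(5,4)+C(5,5)=6; C(6,4)+C(6,5)=21; C(7,4)+C(7,5)=56. So valid n = 6.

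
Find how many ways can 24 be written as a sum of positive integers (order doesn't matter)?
1,575

Explanation: Pentagonal recurrence p(n) = p(n−1) + p(n−2) − p(n−5) − p(n−7) + …: p(24) = p(23) + p(22) − p(19) − p(17) + p(12) + p(9) − p(2) = 1,255 + 1,002 − 490 − 297 + 77 + 30 − 2 = 1,575.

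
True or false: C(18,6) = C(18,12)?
True

Solution: C(18,6) = C(18,18-6) by the symmetry property; both equal 18,564.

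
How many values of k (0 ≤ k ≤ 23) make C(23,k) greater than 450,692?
Row 23 is unimodal and symmetric about k=23/2. C(23,7)=245,157 ≤ 450,692; C(23,8)=490,314 > 450,692; by symmetry C(23,k) > 450,692 for k = 8..15. That's 15 - 8 + 1 = 8 values.

Answer: 8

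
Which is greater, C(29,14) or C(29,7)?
C(29,14)

Working:
C(29,14)=77,558,760, C(29,7)=1,560,780.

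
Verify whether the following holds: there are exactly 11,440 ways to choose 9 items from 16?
True

C(16,9) = 11,440.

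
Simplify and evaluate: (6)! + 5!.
840

Solution: (6)! + 5! = (6)·5! + 5! = (6+1)·5! = 7·5! = 840.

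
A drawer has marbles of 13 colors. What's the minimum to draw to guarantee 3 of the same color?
27

Explanation: Worst case: 2 of each = 26. One more: 27.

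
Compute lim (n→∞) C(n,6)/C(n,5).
∞

Working:
C(n,6)/C(n,5) = (n-5)/6 → ∞ as n → ∞.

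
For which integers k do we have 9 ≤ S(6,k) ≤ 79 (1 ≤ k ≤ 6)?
2, 4, 5
S(6,1)=1; S(6,2)=31; S(6,3)=90; S(6,4)=65; S(6,5)=15; S(6,6)=1. So valid k = 2, 4, 5.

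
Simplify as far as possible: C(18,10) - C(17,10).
24,310

Explanation: C(18,10) - C(17,10) = C(17,9) = 24,310.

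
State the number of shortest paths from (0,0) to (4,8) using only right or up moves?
495

Choose 4 rights from 12 moves: C(12,4) = 495.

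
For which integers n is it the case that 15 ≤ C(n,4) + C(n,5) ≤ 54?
6

Explanation: C(5,4)+C(5,5)=6; C(6,4)+C(6,5)=21; C(7,4)+C(7,5)=56. So valid n = 6.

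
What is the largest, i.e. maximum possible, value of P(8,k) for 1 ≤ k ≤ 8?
40,320

Working:
P(8,k) increases in k, so maximum at k = 8: 8! = 40,320.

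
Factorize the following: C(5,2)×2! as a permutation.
C(5,2)×2! = [5!/(2!(3)!)]×2! = 5!/(3)! = P(5,2) = 20.

Answer: P(5,2)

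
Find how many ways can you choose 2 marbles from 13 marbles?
78

Explanation: C(13,2) = 13! / (2! × (13-2)!)
         = 13! / (2! × 11!)
         = 78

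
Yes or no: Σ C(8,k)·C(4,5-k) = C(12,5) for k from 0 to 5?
Vandermonde's identity gives C(12,5) = 792; RHS C(12,5) = 792.

Answer: Yes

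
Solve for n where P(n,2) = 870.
30

Solution: P(n,2) = n(n−1) is increasing in n; n(n−1) ≈ (n−0.5)^2 = 870 gives n ≈ 30.0. Check: P(28,2) = 756, P(29,2) = 812, P(30,2) = 870 ✓. So n = 30.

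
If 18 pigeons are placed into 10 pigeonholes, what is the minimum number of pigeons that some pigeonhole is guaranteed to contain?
2

Solution: Pigeonhole: ⌈18/10⌉ = 2.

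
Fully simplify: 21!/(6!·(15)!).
54,264

Working:
This is C(21,6) = 54,264.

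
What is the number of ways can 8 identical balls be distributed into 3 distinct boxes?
45

Solution: C(8+3-1, 3-1) = C(10, 2) = 45.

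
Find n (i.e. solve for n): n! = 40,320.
8

Explanation: n! is strictly increasing. 6! = 720, 7! = 5,040, 8! = 40,320 ✓. So n = 8.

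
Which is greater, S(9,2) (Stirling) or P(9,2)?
S(9,2)

Solution: S(9,2) = 2·S(8,2) + S(8,1) = 2·127 + 1 = 255; P(9,2) = 72.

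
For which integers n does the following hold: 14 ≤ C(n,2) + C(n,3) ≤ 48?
5, 6

Working:
C(4,2)+C(4,3)=10; C(5,2)+C(5,3)=20; C(6,2)+C(6,3)=35; C(7,2)+C(7,3)=56. So valid n = 5, 6.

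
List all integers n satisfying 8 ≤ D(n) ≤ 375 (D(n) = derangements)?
4, 5, 6

Working:
Using D(n) = (n−1)[D(n−1) + D(n−2)] with D(1)=0, D(2)=1: D(3)=2; D(4)=9; D(5)=44; D(6)=265; D(7)=1,854. So valid n = 4, 5, 6.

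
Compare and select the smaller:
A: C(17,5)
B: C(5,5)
B

Working:
A=C(17,5)=6,188, B=C(5,5)=1.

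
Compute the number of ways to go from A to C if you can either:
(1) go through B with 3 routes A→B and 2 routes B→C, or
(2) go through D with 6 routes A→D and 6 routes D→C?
42
Route via B: 3×2=6. Route via D: 6×6=36. Total: 42.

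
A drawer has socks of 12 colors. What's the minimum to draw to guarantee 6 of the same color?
Worst case: 5 of each = 60. One more: 61.

Answer: 61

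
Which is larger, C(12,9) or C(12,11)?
C(12,9)

Reasoning: C(12,9)=220, C(12,11)=12.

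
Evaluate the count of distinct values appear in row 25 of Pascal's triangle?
Row 25 has entries C(25,0)..C(25,25); by symmetry C(25,k)=C(25,25-k), giving 13 distinct values.
Final answer: 13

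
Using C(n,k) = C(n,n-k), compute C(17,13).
C(17,13) = C(17,4) = 2,380.
Final answer: 2,380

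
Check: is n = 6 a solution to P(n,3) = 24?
No

P(6,3) = 6·5·4 = 120, which does not equal 24.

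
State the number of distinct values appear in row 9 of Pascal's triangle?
Row 9 has entries C(9,0)..C(9,9); by symmetry C(9,k)=C(9,9-k), giving 5 distinct values.

Answer: 5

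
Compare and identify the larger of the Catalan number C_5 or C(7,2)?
C_5

Reasoning: C_5 = C(10,5)/(5+1) = 252/6 = 42; C(7,2) = 21.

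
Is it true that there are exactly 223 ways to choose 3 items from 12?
C(12,3) = 220 ≠ 223.

Answer: False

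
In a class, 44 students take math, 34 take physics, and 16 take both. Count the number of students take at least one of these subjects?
62

Reasoning: |A∪B| = |A|+|B|-|A∩B| = 44+34-16 = 62.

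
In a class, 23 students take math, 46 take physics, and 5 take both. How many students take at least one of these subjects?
|A∪B| = |A|+|B|-|A∩B| = 23+46-5 = 64.
Final answer: 64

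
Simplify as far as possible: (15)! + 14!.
1,394,852,659,200

Reasoning: (15)! + 14! = (15)·14! + 14! = (15+1)·14! = 16·14! = 1,394,852,659,200.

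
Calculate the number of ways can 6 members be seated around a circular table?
120

Solution: Circular arrangements: (6-1)! = 120.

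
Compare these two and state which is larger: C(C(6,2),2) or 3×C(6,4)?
C(C(6,2),2)

Explanation: C(C(6,2),2)=105, 3×C(6,4)=45.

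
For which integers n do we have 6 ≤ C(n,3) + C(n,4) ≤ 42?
C(4,3)+C(4,4)=5; C(5,3)+C(5,4)=15; C(6,3)+C(6,4)=35; C(7,3)+C(7,4)=70. So valid n = 5, 6.
Final answer: 5, 6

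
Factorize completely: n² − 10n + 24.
Seek roots whose sum is 10 and product is 24: (4, 6). So n² − 10n + 24 = (n − 4)(n − 6).

Answer: (n − 4)(n − 6)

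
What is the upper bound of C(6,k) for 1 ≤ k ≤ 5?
20

Explanation: C(6,k) is maximised at the centre of the row: C(6,3) = 20.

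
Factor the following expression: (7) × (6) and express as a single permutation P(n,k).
Product of 2 consecutive descending integers starting at 7: P(7,2) = 7!/5! = 42.
Final answer: P(7,2) = 7!/(5)!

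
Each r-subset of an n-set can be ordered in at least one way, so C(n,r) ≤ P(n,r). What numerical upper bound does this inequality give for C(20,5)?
P(20,5) = 20·19·18·17·16 = 1,860,480, so C(20,5) ≤ 1,860,480. (The bound is loose by a factor of 5! = 120: C(20,5) = 1,860,480/120 = 15,504.)
Final answer: 1,860,480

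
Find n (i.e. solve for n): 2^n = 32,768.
15
32,768 = 1,024 × 32 = 2^10 × 2^5 = 2^15, so n = 15.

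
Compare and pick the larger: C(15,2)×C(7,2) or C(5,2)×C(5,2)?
C(15,2)×C(7,2)

Working:
C(15,2)×C(7,2)=2,205, C(5,2)×C(5,2)=100.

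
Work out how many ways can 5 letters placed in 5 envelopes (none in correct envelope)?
44

Solution: Using D(n) = (n-1)[D(n-1) + D(n-2)]:
D(5) = (5-1) × [D(4) + D(3)]
      = 4 × [9 + 2]
      = 4 × 11
      = 44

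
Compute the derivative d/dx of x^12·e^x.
Product rule: d/dx[x^12]·e^x + x^12·d/dx[e^x] = 12x^{11}e^x + x^12e^x.
Final answer: (12x^11 + x^12)e^x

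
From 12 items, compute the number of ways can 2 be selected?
66

Working:
C(12,2) = 12! / (2! × (12-2)!)
         = 12! / (2! × 10!)
         = 66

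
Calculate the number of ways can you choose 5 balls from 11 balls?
C(11,5) = 11! / (5! × (11-5)!)
         = 11! / (5! × 6!)
         = 462
Final answer: 462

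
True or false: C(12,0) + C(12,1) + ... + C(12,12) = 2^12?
Binomial theorem with x = y = 1: Σ C(12,i) = (1+1)^12 = 2^12 = 4,096. The statement holds.
Final answer: True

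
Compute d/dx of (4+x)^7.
Using the power rule: d/dx (4+x)^7 = 7(4+x)^{6}.
Final answer: 7(4+x)^6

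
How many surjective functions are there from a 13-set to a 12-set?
37,362,124,800

Explanation: Onto functions = 12! × S(13,12)
First compute S(13,12) via recurrence:
Using the Stirling recurrence: S(n,k) = k·S(n-1,k) + S(n-1,k-1)
S(13,12) = 12·S(12,12) + S(12,11)
         = 12·1 + 66
         = 12 + 66
         = 78
Then: 479001600 × 78 = 37,362,124,800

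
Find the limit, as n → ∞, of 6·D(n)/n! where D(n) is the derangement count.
6/e

Explanation: D(n)/n! → 1/e, so 6·D(n)/n! → 6/e.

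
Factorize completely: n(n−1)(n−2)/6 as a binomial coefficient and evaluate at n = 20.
n(n−1)(n−2)/6 = n!/(3!(n−3)!) = C(n,3). At n = 20: C(20,3) = 1,140.
Final answer: C(n,3); C(20,3) = 1,140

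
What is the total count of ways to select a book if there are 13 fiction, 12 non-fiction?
25

By the addition principle: 13 + 12 = 25.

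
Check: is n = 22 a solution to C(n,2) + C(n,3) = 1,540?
No
C(22,2) + C(22,3) = 231 + 1,540 = 1,771, which does not equal 1,540.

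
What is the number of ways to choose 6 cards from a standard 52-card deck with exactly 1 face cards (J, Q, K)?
7,896,096
12 face cards and 40 non-face cards: C(12,1) × C(40,5) = 12 × 658,008 = 7,896,096.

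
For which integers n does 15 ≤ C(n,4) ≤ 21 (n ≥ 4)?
C(5,4)=5; C(6,4)=15; C(7,4)=35. So valid n = 6.

Answer: 6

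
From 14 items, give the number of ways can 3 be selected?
C(14,3) = 14! / (3! × (14-3)!)
         = 14! / (3! × 11!)
         = 364
Final answer: 364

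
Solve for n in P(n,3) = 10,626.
23

Explanation: P(n,3) = n(n−1)(n−2) is increasing in n; n(n−1)(n−2) ≈ (n−1)^3 = 10,626 gives n ≈ 23.0. Check: P(21,3) = 7,980, P(22,3) = 9,240, P(23,3) = 10,626 ✓. So n = 23.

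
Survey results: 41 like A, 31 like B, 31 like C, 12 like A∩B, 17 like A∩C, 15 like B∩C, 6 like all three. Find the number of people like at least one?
65

|A∪B∪C| = 41+31+31-12-17-15+6 = 65.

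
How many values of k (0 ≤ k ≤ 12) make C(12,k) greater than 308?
5
Row 12 is unimodal and symmetric about k=12/2. C(12,3)=220 ≤ 308; C(12,4)=495 > 308; by symmetry C(12,k) > 308 for k = 4..8. That's 8 - 4 + 1 = 5 values.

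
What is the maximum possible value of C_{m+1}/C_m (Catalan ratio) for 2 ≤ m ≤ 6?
13/4

Working:
C_{m+1}/C_m = 2(2m+1)/(m+2), which increases with m. Maximum at m = 6: 2·13/8 = 13/4.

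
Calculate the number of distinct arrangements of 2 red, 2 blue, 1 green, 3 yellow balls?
1,680

Explanation: Multinomial: 8!/(2! × 2! × 1! × 3!) = 1,680.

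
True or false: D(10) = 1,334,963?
False

Derangements of 10 elements: D(10) = (10-1)·[D(9) + D(8)] = 9·[133,496 + 14,833] = 1,334,961.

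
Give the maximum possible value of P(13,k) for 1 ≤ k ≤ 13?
P(13,k) increases in k, so maximum at k = 13: 13! = 6,227,020,800.

Answer: 6,227,020,800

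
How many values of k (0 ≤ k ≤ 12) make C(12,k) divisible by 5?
4

Reasoning: Checking C(12,k) mod 5 for k = 0..12: divisible at k = 3, 4, 8, 9. That's 4 values.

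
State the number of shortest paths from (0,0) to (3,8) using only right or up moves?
Choose 3 rights from 11 moves: C(11,3) = 165.

Answer: 165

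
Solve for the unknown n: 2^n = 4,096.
12
4,096 = 1,024 × 4 = 2^10 × 2^2 = 2^12, so n = 12.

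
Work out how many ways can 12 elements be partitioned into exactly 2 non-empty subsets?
2,047

Reasoning: This equals S(12,2), the Stirling number of the 2nd kind.
Using the Stirling recurrence: S(n,k) = k·S(n-1,k) + S(n-1,k-1)
S(12,2) = 2·S(11,2) + S(11,1)
         = 2·1023 + 1
         = 2046 + 1
         = 2,047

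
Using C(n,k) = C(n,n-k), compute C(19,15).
3,876

Explanation: C(19,15) = C(19,4) = 3,876.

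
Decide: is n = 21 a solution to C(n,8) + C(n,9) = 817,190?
No

Explanation: C(21,8) + C(21,9) = 203,490 + 293,930 = 497,420, which does not equal 817,190.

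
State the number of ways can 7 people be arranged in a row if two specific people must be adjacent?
Treat pair as unit: (7-1)! arrangements × 2 internal orders = 1,440.
Final answer: 1,440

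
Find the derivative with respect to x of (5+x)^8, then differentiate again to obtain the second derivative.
56(5+x)^6
First derivative: 8(5+x)^{7}. Second derivative: 8·7·(5+x)^{6} = 56(5+x)^{6}.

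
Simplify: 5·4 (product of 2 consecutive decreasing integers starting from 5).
This is P(5,2) = 5!/(3)! = 20.

Answer: 20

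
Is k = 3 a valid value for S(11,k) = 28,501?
Yes
S(11,3) = 3·S(10,3) + S(10,2) = 3·9,330 + 511 = 28,501, which equals 28,501.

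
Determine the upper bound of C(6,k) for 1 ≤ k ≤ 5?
20
C(6,k) is maximised at the centre of the row: C(6,3) = 20.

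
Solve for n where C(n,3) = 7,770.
37

Working:
C(n,3) = n(n−1)(n−2)/3! is increasing in n, and n(n−1)(n−2) = 3!·7,770 = 46,620 ≈ (n−1)^3 gives n ≈ 37.0. Check: C(35,3) = 6,545, C(36,3) = 7,140, C(37,3) = 7,770 ✓. So n = 37.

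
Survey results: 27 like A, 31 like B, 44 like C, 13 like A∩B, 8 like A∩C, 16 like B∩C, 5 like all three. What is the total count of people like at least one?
70

|A∪B∪C| = 27+31+44-13-8-16+5 = 70.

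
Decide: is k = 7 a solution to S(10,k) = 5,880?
Yes

S(10,7) = 7·S(9,7) + S(9,6) = 7·462 + 2,646 = 5,880, which equals 5,880.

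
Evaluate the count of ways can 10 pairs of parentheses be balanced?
16,796

Using the Catalan number formula: C_n = C(2n, n) / (n+1)
C_10 = C(20, 10) / (10+1)
     = 184756 / 11
     = 16,796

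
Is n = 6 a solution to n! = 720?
Yes

Solution: 6! = 6·5! = 6·120 = 720, which equals 720.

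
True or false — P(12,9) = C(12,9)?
False

Working:
P(12,9) = 79,833,600 but C(12,9) = 220; they differ by a factor of 9! = 362880, so the statement does not hold.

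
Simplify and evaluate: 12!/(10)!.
132

Reasoning: This equals 12×11 = 132.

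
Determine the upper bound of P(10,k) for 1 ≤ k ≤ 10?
3,628,800

P(10,k) increases in k, so maximum at k = 10: 10! = 3,628,800.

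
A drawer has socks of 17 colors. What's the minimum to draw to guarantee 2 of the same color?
18
Worst case: 1 of each = 17. One more: 18.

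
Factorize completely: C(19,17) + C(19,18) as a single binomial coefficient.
By Pascal's identity: C(19,17) + C(19,18) = C(20,18) = 190.
Final answer: C(20,18)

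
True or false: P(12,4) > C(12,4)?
True

Solution: P(12,4) = 11,880 and C(12,4) = 495; P(n,r) = r! × C(n,r) so P > C whenever r ≥ 2.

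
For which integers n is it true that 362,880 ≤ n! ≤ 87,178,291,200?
n! is strictly increasing; 9! = 362,880 and 14! = 87,178,291,200, so valid n = 9, 10, 11, 12, 13, 14.

Answer: 9, 10, 11, 12, 13, 14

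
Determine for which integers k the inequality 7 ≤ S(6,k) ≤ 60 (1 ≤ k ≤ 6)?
2, 5

Reasoning: S(6,1)=1; S(6,2)=31; S(6,3)=90; S(6,4)=65; S(6,5)=15; S(6,6)=1. So valid k = 2, 5.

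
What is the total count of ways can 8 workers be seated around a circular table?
5,040
Circular arrangements: (8-1)! = 5,040.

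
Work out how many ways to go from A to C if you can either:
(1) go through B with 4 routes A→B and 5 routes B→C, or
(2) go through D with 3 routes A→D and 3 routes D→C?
29

Solution: Route via B: 4×5=20. Route via D: 3×3=9. Total: 29.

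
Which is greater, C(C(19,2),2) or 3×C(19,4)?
C(C(19,2),2)
C(C(19,2),2)=14,535, 3×C(19,4)=11,628.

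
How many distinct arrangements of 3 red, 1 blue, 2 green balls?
Multinomial: 6!/(3! × 1! × 2!) = 60.

Answer: 60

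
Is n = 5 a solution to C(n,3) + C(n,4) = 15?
Yes

Solution: C(5,3) + C(5,4) = 10 + 5 = 15, which equals 15.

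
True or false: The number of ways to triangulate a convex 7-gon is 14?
Triangulations of a convex 7-gon are counted by the Catalan number C_5: C_5 = C(10,5)/(5+1) = 252/6 = 42.

Answer: False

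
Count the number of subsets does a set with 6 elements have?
64

Each element can be included or excluded: 2^6 = 64.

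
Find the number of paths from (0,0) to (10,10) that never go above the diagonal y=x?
16,796
Counted by the Catalan number C_10: C_10 = C(20,10)/(10+1) = 184,756/11 = 16,796.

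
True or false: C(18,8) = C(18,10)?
True

C(18,8) = C(18,18-8) by the symmetry property; both equal 43,758.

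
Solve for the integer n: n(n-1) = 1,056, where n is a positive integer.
33

n² − n − 1,056 = 0, so n = (1 ± √(1 + 4·1,056))/2 = (1 ± √4,225)/2 = (1 ± 65)/2, i.e. n = 33 or n = -32. Taking the positive root, n = 33 (check: 33×32 = 1,056).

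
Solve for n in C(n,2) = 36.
C(n,2) = n(n−1)/2! is increasing in n, and n(n−1) = 2!·36 = 72 ≈ (n−0.5)^2 gives n ≈ 9.0. Check: C(7,2) = 21, C(8,2) = 28, C(9,2) = 36 ✓. So n = 9.
Final answer: 9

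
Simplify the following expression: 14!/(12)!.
182

Explanation: This equals 14×13 = 182.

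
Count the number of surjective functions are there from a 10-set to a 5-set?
5,103,000

Solution: Onto functions = 5! × S(10,5)
First compute S(10,5) via recurrence:
Using the Stirling recurrence: S(n,k) = k·S(n-1,k) + S(n-1,k-1)
S(10,5) = 5·S(9,5) + S(9,4)
         = 5·6951 + 7770
         = 34755 + 7770
         = 42,525
Then: 120 × 42525 = 5,103,000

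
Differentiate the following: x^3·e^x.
Product rule: d/dx[x^3]·e^x + x^3·d/dx[e^x] = 3x^{2}e^x + x^3e^x.
Final answer: (3x^2 + x^3)e^x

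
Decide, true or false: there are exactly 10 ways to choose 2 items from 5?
C(5,2) = 10.

Answer: True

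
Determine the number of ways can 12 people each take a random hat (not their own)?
176,214,841

Using D(n) = (n-1)[D(n-1) + D(n-2)]:
D(12) = (12-1) × [D(11) + D(10)]
      = 11 × [14684570 + 1334961]
      = 11 × 16019531
      = 176,214,841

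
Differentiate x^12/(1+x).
(12x^11(1+x) - x^12)/(1+x)²

Quotient rule: [12x^{11}(1+x) - x^12]/(1+x)².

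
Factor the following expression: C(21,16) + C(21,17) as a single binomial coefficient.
C(22,17)

By Pascal's identity: C(21,16) + C(21,17) = C(22,17) = 26,334.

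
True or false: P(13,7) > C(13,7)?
True
P(13,7) = 8,648,640 and C(13,7) = 1,716; P(n,r) = r! × C(n,r) so P > C whenever r ≥ 2.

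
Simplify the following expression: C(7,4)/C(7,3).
1

Working:
C(n,k+1)/C(n,k) = (n−k)/(k+1). Here (7−3)/(3+1) = 4/4 = 1.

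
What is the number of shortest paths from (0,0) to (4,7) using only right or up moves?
330

Working:
Choose 4 rights from 11 moves: C(11,4) = 330.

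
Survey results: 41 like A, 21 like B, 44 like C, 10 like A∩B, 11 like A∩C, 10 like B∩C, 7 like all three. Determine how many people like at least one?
82

Working:
|A∪B∪C| = 41+21+44-10-11-10+7 = 82.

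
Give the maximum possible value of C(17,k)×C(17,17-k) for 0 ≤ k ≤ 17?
590,976,100

C(17,k)·C(17,17-k) = C(17,k)², maximised at the centre k = 8: C(17,8)² = 590,976,100.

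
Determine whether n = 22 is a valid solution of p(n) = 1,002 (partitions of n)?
Yes

Solution: Pentagonal recurrence p(n) = p(n−1) + p(n−2) − p(n−5) − p(n−7) + …: p(22) = p(21) + p(20) − p(17) − p(15) + p(10) + p(7) − p(0) = 792 + 627 − 297 − 176 + 42 + 15 − 1 = 1,002, which equals 1,002.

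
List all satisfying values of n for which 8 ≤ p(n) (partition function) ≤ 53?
Tabulating p(n) via p(n) = p(n−1) + p(n−2) − p(n−5) − p(n−7) + …: p(5)=7; p(6)=11; p(7)=15; p(8)=22; p(9)=30; p(10)=42; p(11)=56. So valid n = 6, 7, 8, 9, 10.

Answer: 6, 7, 8, 9, 10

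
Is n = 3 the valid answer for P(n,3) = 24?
No

Reasoning: P(3,3) = 3·2·1 = 6, which does not equal 24.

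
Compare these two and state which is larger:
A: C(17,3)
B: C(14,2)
A
A=C(17,3)=680, B=C(14,2)=91.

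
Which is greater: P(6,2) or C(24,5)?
C(24,5)
P(6,2)=30, C(24,5)=42,504.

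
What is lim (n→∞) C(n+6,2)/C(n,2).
1

Solution: Both numerator and denominator grow as n^2/2! for large n, so the ratio → 1.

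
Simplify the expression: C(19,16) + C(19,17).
1,140

Solution: By Pascal's identity: C(20,17) = 1,140.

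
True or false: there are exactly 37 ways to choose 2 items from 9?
C(9,2) = 36 ≠ 37.

Answer: False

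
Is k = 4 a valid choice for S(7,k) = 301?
No

S(7,4) = 4·S(6,4) + S(6,3) = 4·65 + 90 = 350, which does not equal 301.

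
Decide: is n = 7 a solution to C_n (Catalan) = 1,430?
C_7 = C(14,7)/(7+1) = 3,432/8 = 429, which does not equal 1,430.

Answer: No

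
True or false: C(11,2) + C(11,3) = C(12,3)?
Pascal's identity C(n,k) + C(n,k+1) = C(n+1,k+1): 55 + 165 = 220 = C(12,3).

Answer: True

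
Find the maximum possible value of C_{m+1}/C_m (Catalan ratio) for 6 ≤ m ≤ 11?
C_{m+1}/C_m = 2(2m+1)/(m+2), which increases with m. Maximum at m = 11: 2·23/13 = 46/13.

Answer: 46/13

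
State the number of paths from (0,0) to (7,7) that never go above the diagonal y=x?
429
Counted by the Catalan number C_7: C_7 = C(14,7)/(7+1) = 3,432/8 = 429.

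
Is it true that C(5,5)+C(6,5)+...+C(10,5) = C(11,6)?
True
Hockey stick identity gives Σ = C(11,6) = 462; RHS C(11,6) = 462.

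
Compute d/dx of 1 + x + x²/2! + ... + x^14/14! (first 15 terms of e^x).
1 + x + x²/2! + ... + x^13/13!
Differentiating term by term gives the first 14 terms of e^x.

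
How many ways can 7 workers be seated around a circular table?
720
Circular arrangements: (7-1)! = 720.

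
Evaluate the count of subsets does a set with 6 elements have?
64

Reasoning: Each element can be included or excluded: 2^6 = 64.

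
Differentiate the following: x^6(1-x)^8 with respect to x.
Product rule: 6x^{5}(1-x)^{8} + x^6·(-8)(1-x)^{7}.

Answer: 6x^5(1-x)^8 - 8x^6(1-x)^7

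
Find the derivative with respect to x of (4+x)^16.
16(4+x)^15

Solution: Using the power rule: d/dx (4+x)^16 = 16(4+x)^{15}.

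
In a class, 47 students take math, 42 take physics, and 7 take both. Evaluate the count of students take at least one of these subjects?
82

Reasoning: |A∪B| = |A|+|B|-|A∩B| = 47+42-7 = 82.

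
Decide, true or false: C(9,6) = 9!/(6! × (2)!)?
The correct denominator is 6!×3!, giving C(9,6) = 84; the stated RHS is 9!/(6!×2!) = 252 ≠ 84, so the statement does not hold.

Answer: False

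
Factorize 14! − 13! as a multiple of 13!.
13 × 13! = 80,951,270,400
14! − 13! = 14·13! − 13! = (14 − 1)·13! = 13 × 13! = 80,951,270,400.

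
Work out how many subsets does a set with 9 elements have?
Each element can be included or excluded: 2^9 = 512.

Answer: 512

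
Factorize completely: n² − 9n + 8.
(n − 1)(n − 8)

Working:
Seek roots whose sum is 9 and product is 8: (1, 8). So n² − 9n + 8 = (n − 1)(n − 8).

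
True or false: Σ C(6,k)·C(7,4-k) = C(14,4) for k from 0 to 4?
Vandermonde's identity gives C(13,4) = 715; RHS C(14,4) = 1,001.

Answer: False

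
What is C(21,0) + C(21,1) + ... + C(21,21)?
2,097,152
Sum of binomial coefficients = 2^21 = 2,097,152.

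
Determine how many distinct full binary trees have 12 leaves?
58,786

Solution: Using the Catalan number formula: C_n = C(2n, n) / (n+1)
C_11 = C(22, 11) / (11+1)
     = 705432 / 12
     = 58,786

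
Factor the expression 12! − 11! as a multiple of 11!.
11 × 11! = 439,084,800

12! − 11! = 12·11! − 11! = (12 − 1)·11! = 11 × 11! = 439,084,800.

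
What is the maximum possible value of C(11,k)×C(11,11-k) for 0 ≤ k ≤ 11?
C(11,k)·C(11,11-k) = C(11,k)², maximised at the centre k = 5: C(11,5)² = 213,444.

Answer: 213,444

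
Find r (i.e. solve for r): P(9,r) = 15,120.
P(9,r) = 9·8·…·(9−r+1), a product of r factors. Multiplying down from 9: 9 = 9; 9·8 = 72; 9·8·7 = 504; 9·8·7·6 = 3,024; 9·8·7·6·5 = 15,120 ✓ (5 factors). So r = 5.

Answer: 5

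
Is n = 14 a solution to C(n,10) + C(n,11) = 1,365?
Yes
C(14,10) + C(14,11) = 1,001 + 364 = 1,365, which equals 1,365.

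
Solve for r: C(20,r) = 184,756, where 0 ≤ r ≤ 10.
10

Reasoning: C(20,r) is increasing for 0 ≤ r ≤ 10. Stepping up (C(20,r+1) = C(20,r)·(20−r)/(r+1)): C(20,1) = 20, C(20,2) = 190, C(20,3) = 1,140, C(20,4) = 4,845, C(20,5) = 15,504, C(20,6) = 38,760, C(20,7) = 77,520, C(20,8) = 125,970, C(20,9) = 167,960, C(20,10) = 184,756 ✓. So r = 10.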